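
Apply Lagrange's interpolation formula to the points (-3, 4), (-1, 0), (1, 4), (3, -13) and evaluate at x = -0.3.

Lagrange interpolation formula:
P(x) = Σ yᵢ × Lᵢ(x)
where Lᵢ(x) = Π_{j≠i} (x - xⱼ)/(xᵢ - xⱼ)

L_0(-0.3) = (-0.3 - (-1))/(-3 - (-1)) × (-0.3 - 1)/(-3 - 1) × (-0.3 - 3)/(-3 - 3) = -0.062562
L_1(-0.3) = (-0.3 - (-3))/(-1 - (-3)) × (-0.3 - 1)/(-1 - 1) × (-0.3 - 3)/(-1 - 3) = 0.723938
L_2(-0.3) = (-0.3 - (-3))/(1 - (-3)) × (-0.3 - (-1))/(1 - (-1)) × (-0.3 - 3)/(1 - 3) = 0.389812
L_3(-0.3) = (-0.3 - (-3))/(3 - (-3)) × (-0.3 - (-1))/(3 - (-1)) × (-0.3 - 1)/(3 - 1) = -0.051188

P(-0.3) = 4×L_0(-0.3) + 0×L_1(-0.3) + 4×L_2(-0.3) + (-13)×L_3(-0.3)
P(-0.3) = 1.974437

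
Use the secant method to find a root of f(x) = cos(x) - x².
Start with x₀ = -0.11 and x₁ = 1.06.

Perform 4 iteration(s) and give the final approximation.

f(x) = cos(x) - x²
x₀ = -0.11, x₁ = 1.06

Secant formula: x_{n+1} = x_n - f(x_n)(x_n - x_{n-1})/(f(x_n) - f(x_{n-1}))

Iteration 1:
  f(-0.110000) = 0.981856
  f(1.060000) = -0.634728
  x_2 = 1.060000 - (-0.634728)×(1.060000 - (-0.110000))/(-0.634728 - 0.981856)
       = 0.600617
Iteration 2:
  f(1.060000) = -0.634728
  f(0.600617) = 0.464247
  x_3 = 0.600617 - 0.464247×(0.600617 - 1.060000)/(0.464247 - (-0.634728))
       = 0.794677
Iteration 3:
  f(0.600617) = 0.464247
  f(0.794677) = 0.069004
  x_4 = 0.794677 - 0.069004×(0.794677 - 0.600617)/(0.069004 - 0.464247)
       = 0.828557
Iteration 4:
  f(0.794677) = 0.069004
  f(0.828557) = -0.010567
  x_5 = 0.828557 - (-0.010567)×(0.828557 - 0.794677)/(-0.010567 - 0.069004)
       = 0.824058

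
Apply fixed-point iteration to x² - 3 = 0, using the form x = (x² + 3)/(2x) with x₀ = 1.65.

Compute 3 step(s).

Equation: x² - 3 = 0
Fixed-point form: x = (x² + 3)/(2x)
x₀ = 1.65

x_1 = g(1.650000) = 1.734091
x_2 = g(1.734091) = 1.732052
x_3 = g(1.732052) = 1.732051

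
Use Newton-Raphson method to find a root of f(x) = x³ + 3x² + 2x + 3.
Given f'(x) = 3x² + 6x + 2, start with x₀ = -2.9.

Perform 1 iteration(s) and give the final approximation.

f(x) = x³ + 3x² + 2x + 3
f'(x) = 3x² + 6x + 2
x₀ = -2.9

Newton-Raphson formula: x_{n+1} = x_n - f(x_n)/f'(x_n)

Iteration 1:
  f(-2.900000) = -1.959000
  f'(-2.900000) = 9.830000
  x_1 = -2.900000 - (-1.959000)/9.830000 = -2.700712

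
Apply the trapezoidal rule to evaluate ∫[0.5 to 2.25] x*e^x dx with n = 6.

f(x) = x*e^x
a = 0.5, b = 2.25, n = 6
h = (b - a)/n = 0.291667

Trapezoidal rule: (h/2)[f(x₀) + 2f(x₁) + 2f(x₂) + ... + f(xₙ)]

x_0 = 0.5000, f(x_0) = 0.824361, coefficient = 1
x_1 = 0.7917, f(x_1) = 1.747265, coefficient = 2
x_2 = 1.0833, f(x_2) = 3.200721, coefficient = 2
x_3 = 1.3750, f(x_3) = 5.438230, coefficient = 2
x_4 = 1.6667, f(x_4) = 8.824150, coefficient = 2
x_5 = 1.9583, f(x_5) = 13.879697, coefficient = 2
x_6 = 2.2500, f(x_6) = 21.347406, coefficient = 1

I ≈ (0.291667/2) × 88.351893 = 12.884651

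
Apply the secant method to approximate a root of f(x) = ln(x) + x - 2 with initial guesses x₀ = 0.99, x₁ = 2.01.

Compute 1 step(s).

f(x) = ln(x) + x - 2
x₀ = 0.99, x₁ = 2.01

Secant formula: x_{n+1} = x_n - f(x_n)(x_n - x_{n-1})/(f(x_n) - f(x_{n-1}))

Iteration 1:
  f(0.990000) = -1.020050
  f(2.010000) = 0.708135
  x_2 = 2.010000 - 0.708135×(2.010000 - 0.990000)/(0.708135 - (-1.020050))
       = 1.592049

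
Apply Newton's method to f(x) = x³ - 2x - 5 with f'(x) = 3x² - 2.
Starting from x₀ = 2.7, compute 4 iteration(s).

f(x) = x³ - 2x - 5
f'(x) = 3x² - 2
x₀ = 2.7

Newton-Raphson formula: x_{n+1} = x_n - f(x_n)/f'(x_n)

Iteration 1:
  f(2.700000) = 9.283000
  f'(2.700000) = 19.870000
  x_1 = 2.700000 - 9.283000/19.870000 = 2.232813
Iteration 2:
  f(2.232813) = 1.665964
  f'(2.232813) = 12.956366
  x_2 = 2.232813 - 1.665964/12.956366 = 2.104231
Iteration 3:
  f(2.104231) = 0.108623
  f'(2.104231) = 11.283360
  x_3 = 2.104231 - 0.108623/11.283360 = 2.094604
Iteration 4:
  f(2.094604) = 0.000584
  f'(2.094604) = 11.162095
  x_4 = 2.094604 - 0.000584/11.162095 = 2.094551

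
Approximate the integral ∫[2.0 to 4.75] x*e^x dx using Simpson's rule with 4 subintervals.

f(x) = x*e^x
a = 2.0, b = 4.75, n = 4
h = (b - a)/n = 0.687500

Simpson's rule: (h/3)[f(x₀) + 4f(x₁) + 2f(x₂) + ... + f(xₙ)]

x_0 = 2.0000, f(x_0) = 14.778112, coefficient = 1
x_1 = 2.6875, f(x_1) = 39.492524, coefficient = 4
x_2 = 3.3750, f(x_2) = 98.631958, coefficient = 2
x_3 = 4.0625, f(x_3) = 236.110177, coefficient = 4
x_4 = 4.7500, f(x_4) = 549.025352, coefficient = 1

I ≈ (0.687500/3) × 1863.478184 = 427.047084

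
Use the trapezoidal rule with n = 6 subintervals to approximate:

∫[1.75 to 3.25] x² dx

f(x) = x²
a = 1.75, b = 3.25, n = 6
h = (b - a)/n = 0.250000

Trapezoidal rule: (h/2)[f(x₀) + 2f(x₁) + 2f(x₂) + ... + f(xₙ)]

x_0 = 1.7500, f(x_0) = 3.062500, coefficient = 1
x_1 = 2.0000, f(x_1) = 4.000000, coefficient = 2
x_2 = 2.2500, f(x_2) = 5.062500, coefficient = 2
x_3 = 2.5000, f(x_3) = 6.250000, coefficient = 2
x_4 = 2.7500, f(x_4) = 7.562500, coefficient = 2
x_5 = 3.0000, f(x_5) = 9.000000, coefficient = 2
x_6 = 3.2500, f(x_6) = 10.562500, coefficient = 1

I ≈ (0.250000/2) × 77.375000 = 9.671875
Exact value: 9.656250
Error: 0.015625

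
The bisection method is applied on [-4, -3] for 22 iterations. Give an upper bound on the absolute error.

Bisection error bound: |error| ≤ (b-a)/2^n
|error| ≤ (-3 - (-4))/2^22 = 1/2^22
|error| ≤ 0.0000002384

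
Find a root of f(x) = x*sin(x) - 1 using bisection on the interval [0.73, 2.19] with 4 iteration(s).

f(x) = x*sin(x) - 1
Initial interval: [0.73, 2.19]

Iteration 1:
  c_1 = (0.730000 + 2.190000)/2 = 1.460000
  f(c_1) = f(1.460000) = 0.451048
  f(a) × f(c) < 0, new interval: [0.730000, 1.460000]
Iteration 2:
  c_2 = (0.730000 + 1.460000)/2 = 1.095000
  f(c_2) = f(1.095000) = -0.026624
  f(a) × f(c) ≥ 0, new interval: [1.095000, 1.460000]
Iteration 3:
  c_3 = (1.095000 + 1.460000)/2 = 1.277500
  f(c_3) = f(1.277500) = 0.222946
  f(a) × f(c) < 0, new interval: [1.095000, 1.277500]
Iteration 4:
  c_4 = (1.095000 + 1.277500)/2 = 1.186250
  f(c_4) = f(1.186250) = 0.099617
  f(a) × f(c) < 0, new interval: [1.095000, 1.186250]

After 4 iteration(s), the approximation is c_4 = 1.186250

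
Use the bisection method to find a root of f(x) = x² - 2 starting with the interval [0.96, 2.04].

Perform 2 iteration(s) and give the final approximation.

f(x) = x² - 2
Initial interval: [0.96, 2.04]

Iteration 1:
  c_1 = (0.960000 + 2.040000)/2 = 1.500000
  f(c_1) = f(1.500000) = 0.250000
  f(a) × f(c) < 0, new interval: [0.960000, 1.500000]
Iteration 2:
  c_2 = (0.960000 + 1.500000)/2 = 1.230000
  f(c_2) = f(1.230000) = -0.487100
  f(a) × f(c) ≥ 0, new interval: [1.230000, 1.500000]

After 2 iteration(s), the approximation is c_2 = 1.230000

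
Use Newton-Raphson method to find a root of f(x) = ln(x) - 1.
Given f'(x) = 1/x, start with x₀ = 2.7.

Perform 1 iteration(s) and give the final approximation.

f(x) = ln(x) - 1
f'(x) = 1/x
x₀ = 2.7

Newton-Raphson formula: x_{n+1} = x_n - f(x_n)/f'(x_n)

Iteration 1:
  f(2.700000) = -0.006748
  f'(2.700000) = 0.370370
  x_1 = 2.700000 - (-0.006748)/0.370370 = 2.718220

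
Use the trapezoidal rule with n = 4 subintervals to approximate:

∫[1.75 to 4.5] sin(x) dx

f(x) = sin(x)
a = 1.75, b = 4.5, n = 4
h = (b - a)/n = 0.687500

Trapezoidal rule: (h/2)[f(x₀) + 2f(x₁) + 2f(x₂) + ... + f(xₙ)]

x_0 = 1.7500, f(x_0) = 0.983986, coefficient = 1
x_1 = 2.4375, f(x_1) = 0.647343, coefficient = 2
x_2 = 3.1250, f(x_2) = 0.016592, coefficient = 2
x_3 = 3.8125, f(x_3) = -0.621697, coefficient = 2
x_4 = 4.5000, f(x_4) = -0.977530, coefficient = 1

I ≈ (0.687500/2) × 0.090931 = 0.031257
Exact value: 0.032550
Error: 0.001292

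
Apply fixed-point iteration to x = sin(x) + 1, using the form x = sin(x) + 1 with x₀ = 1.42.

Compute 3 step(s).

Equation: x = sin(x) + 1
Fixed-point form: x = sin(x) + 1
x₀ = 1.42

x_1 = g(1.420000) = 1.988652
x_2 = g(1.988652) = 1.913961
x_3 = g(1.913961) = 1.941694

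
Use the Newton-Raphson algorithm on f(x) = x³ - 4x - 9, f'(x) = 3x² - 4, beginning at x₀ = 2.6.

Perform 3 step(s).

f(x) = x³ - 4x - 9
f'(x) = 3x² - 4
x₀ = 2.6

Newton-Raphson formula: x_{n+1} = x_n - f(x_n)/f'(x_n)

Iteration 1:
  f(2.600000) = -1.824000
  f'(2.600000) = 16.280000
  x_1 = 2.600000 - (-1.824000)/16.280000 = 2.712039
Iteration 2:
  f(2.712039) = 0.099318
  f'(2.712039) = 18.065472
  x_2 = 2.712039 - 0.099318/18.065472 = 2.706542
Iteration 3:
  f(2.706542) = 0.000246
  f'(2.706542) = 17.976103
  x_3 = 2.706542 - 0.000246/17.976103 = 2.706528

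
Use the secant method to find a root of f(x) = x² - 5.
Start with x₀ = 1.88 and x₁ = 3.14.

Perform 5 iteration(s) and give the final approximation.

f(x) = x² - 5
x₀ = 1.88, x₁ = 3.14

Secant formula: x_{n+1} = x_n - f(x_n)(x_n - x_{n-1})/(f(x_n) - f(x_{n-1}))

Iteration 1:
  f(1.880000) = -1.465600
  f(3.140000) = 4.859600
  x_2 = 3.140000 - 4.859600×(3.140000 - 1.880000)/(4.859600 - (-1.465600))
       = 2.171952
Iteration 2:
  f(3.140000) = 4.859600
  f(2.171952) = -0.282624
  x_3 = 2.171952 - (-0.282624)×(2.171952 - 3.140000)/(-0.282624 - 4.859600)
       = 2.225157
Iteration 3:
  f(2.171952) = -0.282624
  f(2.225157) = -0.048674
  x_4 = 2.225157 - (-0.048674)×(2.225157 - 2.171952)/(-0.048674 - (-0.282624))
       = 2.236227
Iteration 4:
  f(2.225157) = -0.048674
  f(2.236227) = 0.000711
  x_5 = 2.236227 - 0.000711×(2.236227 - 2.225157)/(0.000711 - (-0.048674))
       = 2.236068
Iteration 5:
  f(2.236227) = 0.000711
  f(2.236068) = -0.000002
  x_6 = 2.236068 - (-0.000002)×(2.236068 - 2.236227)/(-0.000002 - 0.000711)
       = 2.236068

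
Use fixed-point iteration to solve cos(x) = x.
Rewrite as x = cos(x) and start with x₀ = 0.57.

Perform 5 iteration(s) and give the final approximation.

Equation: cos(x) = x
Fixed-point form: x = cos(x)
x₀ = 0.57

x_1 = g(0.570000) = 0.841901
x_2 = g(0.841901) = 0.666046
x_3 = g(0.666046) = 0.786271
x_4 = g(0.786271) = 0.706489
x_5 = g(0.706489) = 0.760646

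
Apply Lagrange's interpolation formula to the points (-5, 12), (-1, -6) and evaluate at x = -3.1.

Lagrange interpolation formula:
P(x) = Σ yᵢ × Lᵢ(x)
where Lᵢ(x) = Π_{j≠i} (x - xⱼ)/(xᵢ - xⱼ)

L_0(-3.1) = (-3.1 - (-1))/(-5 - (-1)) = 0.525000
L_1(-3.1) = (-3.1 - (-5))/(-1 - (-5)) = 0.475000

P(-3.1) = 12×L_0(-3.1) + (-6)×L_1(-3.1)
P(-3.1) = 3.450000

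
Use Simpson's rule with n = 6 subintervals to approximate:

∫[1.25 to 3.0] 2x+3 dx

f(x) = 2x+3
a = 1.25, b = 3.0, n = 6
h = (b - a)/n = 0.291667

Simpson's rule: (h/3)[f(x₀) + 4f(x₁) + 2f(x₂) + ... + f(xₙ)]

x_0 = 1.2500, f(x_0) = 5.500000, coefficient = 1
x_1 = 1.5417, f(x_1) = 6.083333, coefficient = 4
x_2 = 1.8333, f(x_2) = 6.666667, coefficient = 2
x_3 = 2.1250, f(x_3) = 7.250000, coefficient = 4
x_4 = 2.4167, f(x_4) = 7.833333, coefficient = 2
x_5 = 2.7083, f(x_5) = 8.416667, coefficient = 4
x_6 = 3.0000, f(x_6) = 9.000000, coefficient = 1

I ≈ (0.291667/3) × 130.500000 = 12.687500
Exact value: 12.687500
Error: 0.000000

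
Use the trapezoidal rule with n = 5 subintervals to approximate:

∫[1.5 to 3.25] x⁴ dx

f(x) = x⁴
a = 1.5, b = 3.25, n = 5
h = (b - a)/n = 0.350000

Trapezoidal rule: (h/2)[f(x₀) + 2f(x₁) + 2f(x₂) + ... + f(xₙ)]

x_0 = 1.5000, f(x_0) = 5.062500, coefficient = 1
x_1 = 1.8500, f(x_1) = 11.713506, coefficient = 2
x_2 = 2.2000, f(x_2) = 23.425600, coefficient = 2
x_3 = 2.5500, f(x_3) = 42.282506, coefficient = 2
x_4 = 2.9000, f(x_4) = 70.728100, coefficient = 2
x_5 = 3.2500, f(x_5) = 111.566406, coefficient = 1

I ≈ (0.350000/2) × 412.928331 = 72.262458
Exact value: 70.999414
Error: 1.263044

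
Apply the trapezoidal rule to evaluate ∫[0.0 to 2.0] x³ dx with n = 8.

f(x) = x³
a = 0.0, b = 2.0, n = 8
h = (b - a)/n = 0.250000

Trapezoidal rule: (h/2)[f(x₀) + 2f(x₁) + 2f(x₂) + ... + f(xₙ)]

x_0 = 0.0000, f(x_0) = 0.000000, coefficient = 1
x_1 = 0.2500, f(x_1) = 0.015625, coefficient = 2
x_2 = 0.5000, f(x_2) = 0.125000, coefficient = 2
x_3 = 0.7500, f(x_3) = 0.421875, coefficient = 2
x_4 = 1.0000, f(x_4) = 1.000000, coefficient = 2
x_5 = 1.2500, f(x_5) = 1.953125, coefficient = 2
x_6 = 1.5000, f(x_6) = 3.375000, coefficient = 2
x_7 = 1.7500, f(x_7) = 5.359375, coefficient = 2
x_8 = 2.0000, f(x_8) = 8.000000, coefficient = 1

I ≈ (0.250000/2) × 32.500000 = 4.062500
Exact value: 4.000000
Error: 0.062500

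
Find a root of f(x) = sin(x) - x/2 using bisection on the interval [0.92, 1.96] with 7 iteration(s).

f(x) = sin(x) - x/2
Initial interval: [0.92, 1.96]

Iteration 1:
  c_1 = (0.920000 + 1.960000)/2 = 1.440000
  f(c_1) = f(1.440000) = 0.271458
  f(a) × f(c) ≥ 0, new interval: [1.440000, 1.960000]
Iteration 2:
  c_2 = (1.440000 + 1.960000)/2 = 1.700000
  f(c_2) = f(1.700000) = 0.141665
  f(a) × f(c) ≥ 0, new interval: [1.700000, 1.960000]
Iteration 3:
  c_3 = (1.700000 + 1.960000)/2 = 1.830000
  f(c_3) = f(1.830000) = 0.051594
  f(a) × f(c) ≥ 0, new interval: [1.830000, 1.960000]
Iteration 4:
  c_4 = (1.830000 + 1.960000)/2 = 1.895000
  f(c_4) = f(1.895000) = 0.000405
  f(a) × f(c) ≥ 0, new interval: [1.895000, 1.960000]
Iteration 5:
  c_5 = (1.895000 + 1.960000)/2 = 1.927500
  f(c_5) = f(1.927500) = -0.026697
  f(a) × f(c) < 0, new interval: [1.895000, 1.927500]
Iteration 6:
  c_6 = (1.895000 + 1.927500)/2 = 1.911250
  f(c_6) = f(1.911250) = -0.013022
  f(a) × f(c) < 0, new interval: [1.895000, 1.911250]
Iteration 7:
  c_7 = (1.895000 + 1.911250)/2 = 1.903125
  f(c_7) = f(1.903125) = -0.006277
  f(a) × f(c) < 0, new interval: [1.895000, 1.903125]

After 7 iteration(s), the approximation is c_7 = 1.903125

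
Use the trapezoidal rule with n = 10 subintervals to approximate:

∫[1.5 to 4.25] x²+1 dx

f(x) = x²+1
a = 1.5, b = 4.25, n = 10
h = (b - a)/n = 0.275000

Trapezoidal rule: (h/2)[f(x₀) + 2f(x₁) + 2f(x₂) + ... + f(xₙ)]

x_0 = 1.5000, f(x_0) = 3.250000, coefficient = 1
x_1 = 1.7750, f(x_1) = 4.150625, coefficient = 2
x_2 = 2.0500, f(x_2) = 5.202500, coefficient = 2
x_3 = 2.3250, f(x_3) = 6.405625, coefficient = 2
x_4 = 2.6000, f(x_4) = 7.760000, coefficient = 2
x_5 = 2.8750, f(x_5) = 9.265625, coefficient = 2
x_6 = 3.1500, f(x_6) = 10.922500, coefficient = 2
x_7 = 3.4250, f(x_7) = 12.730625, coefficient = 2
x_8 = 3.7000, f(x_8) = 14.690000, coefficient = 2
x_9 = 3.9750, f(x_9) = 16.800625, coefficient = 2
x_10 = 4.2500, f(x_10) = 19.062500, coefficient = 1

I ≈ (0.275000/2) × 198.168750 = 27.248203
Exact value: 27.213542
Error: 0.034661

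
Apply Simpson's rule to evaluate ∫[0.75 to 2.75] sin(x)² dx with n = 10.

f(x) = sin(x)²
a = 0.75, b = 2.75, n = 10
h = (b - a)/n = 0.200000

Simpson's rule: (h/3)[f(x₀) + 4f(x₁) + 2f(x₂) + ... + f(xₙ)]

x_0 = 0.7500, f(x_0) = 0.464631, coefficient = 1
x_1 = 0.9500, f(x_1) = 0.661645, coefficient = 4
x_2 = 1.1500, f(x_2) = 0.833138, coefficient = 2
x_3 = 1.3500, f(x_3) = 0.952036, coefficient = 4
x_4 = 1.5500, f(x_4) = 0.999568, coefficient = 2
x_5 = 1.7500, f(x_5) = 0.968228, coefficient = 4
x_6 = 1.9500, f(x_6) = 0.862966, coefficient = 2
x_7 = 2.1500, f(x_7) = 0.700400, coefficient = 4
x_8 = 2.3500, f(x_8) = 0.506194, coefficient = 2
x_9 = 2.5500, f(x_9) = 0.311011, coefficient = 4
x_10 = 2.7500, f(x_10) = 0.145665, coefficient = 1

I ≈ (0.200000/3) × 21.387308 = 1.425821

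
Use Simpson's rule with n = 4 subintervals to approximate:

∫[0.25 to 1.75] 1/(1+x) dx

f(x) = 1/(1+x)
a = 0.25, b = 1.75, n = 4
h = (b - a)/n = 0.375000

Simpson's rule: (h/3)[f(x₀) + 4f(x₁) + 2f(x₂) + ... + f(xₙ)]

x_0 = 0.2500, f(x_0) = 0.800000, coefficient = 1
x_1 = 0.6250, f(x_1) = 0.615385, coefficient = 4
x_2 = 1.0000, f(x_2) = 0.500000, coefficient = 2
x_3 = 1.3750, f(x_3) = 0.421053, coefficient = 4
x_4 = 1.7500, f(x_4) = 0.363636, coefficient = 1

I ≈ (0.375000/3) × 6.309385 = 0.788673
Exact value: 0.788457
Error: 0.000216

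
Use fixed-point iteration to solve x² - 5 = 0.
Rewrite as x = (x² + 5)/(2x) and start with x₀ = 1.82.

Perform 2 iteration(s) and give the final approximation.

Equation: x² - 5 = 0
Fixed-point form: x = (x² + 5)/(2x)
x₀ = 1.82

x_1 = g(1.820000) = 2.283626
x_2 = g(2.283626) = 2.236563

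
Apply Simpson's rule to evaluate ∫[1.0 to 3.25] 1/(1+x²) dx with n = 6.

f(x) = 1/(1+x²)
a = 1.0, b = 3.25, n = 6
h = (b - a)/n = 0.375000

Simpson's rule: (h/3)[f(x₀) + 4f(x₁) + 2f(x₂) + ... + f(xₙ)]

x_0 = 1.0000, f(x_0) = 0.500000, coefficient = 1
x_1 = 1.3750, f(x_1) = 0.345946, coefficient = 4
x_2 = 1.7500, f(x_2) = 0.246154, coefficient = 2
x_3 = 2.1250, f(x_3) = 0.181303, coefficient = 4
x_4 = 2.5000, f(x_4) = 0.137931, coefficient = 2
x_5 = 2.8750, f(x_5) = 0.107926, coefficient = 4
x_6 = 3.2500, f(x_6) = 0.086486, coefficient = 1

I ≈ (0.375000/3) × 3.895356 = 0.486919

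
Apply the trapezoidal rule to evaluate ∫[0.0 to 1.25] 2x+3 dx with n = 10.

f(x) = 2x+3
a = 0.0, b = 1.25, n = 10
h = (b - a)/n = 0.125000

Trapezoidal rule: (h/2)[f(x₀) + 2f(x₁) + 2f(x₂) + ... + f(xₙ)]

x_0 = 0.0000, f(x_0) = 3.000000, coefficient = 1
x_1 = 0.1250, f(x_1) = 3.250000, coefficient = 2
x_2 = 0.2500, f(x_2) = 3.500000, coefficient = 2
x_3 = 0.3750, f(x_3) = 3.750000, coefficient = 2
x_4 = 0.5000, f(x_4) = 4.000000, coefficient = 2
x_5 = 0.6250, f(x_5) = 4.250000, coefficient = 2
x_6 = 0.7500, f(x_6) = 4.500000, coefficient = 2
x_7 = 0.8750, f(x_7) = 4.750000, coefficient = 2
x_8 = 1.0000, f(x_8) = 5.000000, coefficient = 2
x_9 = 1.1250, f(x_9) = 5.250000, coefficient = 2
x_10 = 1.2500, f(x_10) = 5.500000, coefficient = 1

I ≈ (0.125000/2) × 85.000000 = 5.312500
Exact value: 5.312500
Error: 0.000000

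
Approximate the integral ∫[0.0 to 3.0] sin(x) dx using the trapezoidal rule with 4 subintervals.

f(x) = sin(x)
a = 0.0, b = 3.0, n = 4
h = (b - a)/n = 0.750000

Trapezoidal rule: (h/2)[f(x₀) + 2f(x₁) + 2f(x₂) + ... + f(xₙ)]

x_0 = 0.0000, f(x_0) = 0.000000, coefficient = 1
x_1 = 0.7500, f(x_1) = 0.681639, coefficient = 2
x_2 = 1.5000, f(x_2) = 0.997495, coefficient = 2
x_3 = 2.2500, f(x_3) = 0.778073, coefficient = 2
x_4 = 3.0000, f(x_4) = 0.141120, coefficient = 1

I ≈ (0.750000/2) × 5.055534 = 1.895825
Exact value: 1.989992
Error: 0.094167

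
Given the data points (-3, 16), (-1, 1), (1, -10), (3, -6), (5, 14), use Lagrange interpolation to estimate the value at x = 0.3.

Lagrange interpolation formula:
P(x) = Σ yᵢ × Lᵢ(x)
where Lᵢ(x) = Π_{j≠i} (x - xⱼ)/(xᵢ - xⱼ)

L_0(0.3) = (0.3 - (-1))/(-3 - (-1)) × (0.3 - 1)/(-3 - 1) × (0.3 - 3)/(-3 - 3) × (0.3 - 5)/(-3 - 5) = -0.030073
L_1(0.3) = (0.3 - (-3))/(-1 - (-3)) × (0.3 - 1)/(-1 - 1) × (0.3 - 3)/(-1 - 3) × (0.3 - 5)/(-1 - 5) = 0.305353
L_2(0.3) = (0.3 - (-3))/(1 - (-3)) × (0.3 - (-1))/(1 - (-1)) × (0.3 - 3)/(1 - 3) × (0.3 - 5)/(1 - 5) = 0.850627
L_3(0.3) = (0.3 - (-3))/(3 - (-3)) × (0.3 - (-1))/(3 - (-1)) × (0.3 - 1)/(3 - 1) × (0.3 - 5)/(3 - 5) = -0.147022
L_4(0.3) = (0.3 - (-3))/(5 - (-3)) × (0.3 - (-1))/(5 - (-1)) × (0.3 - 1)/(5 - 1) × (0.3 - 3)/(5 - 3) = 0.021115

P(0.3) = 16×L_0(0.3) + 1×L_1(0.3) + (-10)×L_2(0.3) + (-6)×L_3(0.3) + 14×L_4(0.3)
P(0.3) = -7.504336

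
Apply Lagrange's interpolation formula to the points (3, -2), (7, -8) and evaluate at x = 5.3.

Lagrange interpolation formula:
P(x) = Σ yᵢ × Lᵢ(x)
where Lᵢ(x) = Π_{j≠i} (x - xⱼ)/(xᵢ - xⱼ)

L_0(5.3) = (5.3 - 7)/(3 - 7) = 0.425000
L_1(5.3) = (5.3 - 3)/(7 - 3) = 0.575000

P(5.3) = (-2)×L_0(5.3) + (-8)×L_1(5.3)
P(5.3) = -5.450000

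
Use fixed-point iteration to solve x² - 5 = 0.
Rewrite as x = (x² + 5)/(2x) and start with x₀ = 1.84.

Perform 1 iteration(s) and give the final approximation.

Equation: x² - 5 = 0
Fixed-point form: x = (x² + 5)/(2x)
x₀ = 1.84

x_1 = g(1.840000) = 2.278696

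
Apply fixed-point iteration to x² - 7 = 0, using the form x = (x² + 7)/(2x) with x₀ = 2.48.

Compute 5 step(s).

Equation: x² - 7 = 0
Fixed-point form: x = (x² + 7)/(2x)
x₀ = 2.48

x_1 = g(2.480000) = 2.651290
x_2 = g(2.651290) = 2.645757
x_3 = g(2.645757) = 2.645751
x_4 = g(2.645751) = 2.645751
x_5 = g(2.645751) = 2.645751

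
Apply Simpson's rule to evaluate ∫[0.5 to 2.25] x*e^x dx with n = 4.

f(x) = x*e^x
a = 0.5, b = 2.25, n = 4
h = (b - a)/n = 0.437500

Simpson's rule: (h/3)[f(x₀) + 4f(x₁) + 2f(x₂) + ... + f(xₙ)]

x_0 = 0.5000, f(x_0) = 0.824361, coefficient = 1
x_1 = 0.9375, f(x_1) = 2.393990, coefficient = 4
x_2 = 1.3750, f(x_2) = 5.438230, coefficient = 2
x_3 = 1.8125, f(x_3) = 11.102909, coefficient = 4
x_4 = 2.2500, f(x_4) = 21.347406, coefficient = 1

I ≈ (0.437500/3) × 87.035822 = 12.692724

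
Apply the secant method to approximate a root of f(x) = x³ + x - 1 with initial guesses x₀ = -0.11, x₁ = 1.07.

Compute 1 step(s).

f(x) = x³ + x - 1
x₀ = -0.11, x₁ = 1.07

Secant formula: x_{n+1} = x_n - f(x_n)(x_n - x_{n-1})/(f(x_n) - f(x_{n-1}))

Iteration 1:
  f(-0.110000) = -1.111331
  f(1.070000) = 1.295043
  x_2 = 1.070000 - 1.295043×(1.070000 - (-0.110000))/(1.295043 - (-1.111331))
       = 0.434957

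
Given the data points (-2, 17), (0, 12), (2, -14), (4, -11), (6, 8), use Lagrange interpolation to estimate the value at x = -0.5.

Lagrange interpolation formula:
P(x) = Σ yᵢ × Lᵢ(x)
where Lᵢ(x) = Π_{j≠i} (x - xⱼ)/(xᵢ - xⱼ)

L_0(-0.5) = (-0.5 - 0)/(-2 - 0) × (-0.5 - 2)/(-2 - 2) × (-0.5 - 4)/(-2 - 4) × (-0.5 - 6)/(-2 - 6) = 0.095215
L_1(-0.5) = (-0.5 - (-2))/(0 - (-2)) × (-0.5 - 2)/(0 - 2) × (-0.5 - 4)/(0 - 4) × (-0.5 - 6)/(0 - 6) = 1.142578
L_2(-0.5) = (-0.5 - (-2))/(2 - (-2)) × (-0.5 - 0)/(2 - 0) × (-0.5 - 4)/(2 - 4) × (-0.5 - 6)/(2 - 6) = -0.342773
L_3(-0.5) = (-0.5 - (-2))/(4 - (-2)) × (-0.5 - 0)/(4 - 0) × (-0.5 - 2)/(4 - 2) × (-0.5 - 6)/(4 - 6) = 0.126953
L_4(-0.5) = (-0.5 - (-2))/(6 - (-2)) × (-0.5 - 0)/(6 - 0) × (-0.5 - 2)/(6 - 2) × (-0.5 - 4)/(6 - 4) = -0.021973

P(-0.5) = 17×L_0(-0.5) + 12×L_1(-0.5) + (-14)×L_2(-0.5) + (-11)×L_3(-0.5) + 8×L_4(-0.5)
P(-0.5) = 18.556152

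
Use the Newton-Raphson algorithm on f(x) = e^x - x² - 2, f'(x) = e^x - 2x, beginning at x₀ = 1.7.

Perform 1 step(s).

f(x) = e^x - x² - 2
f'(x) = e^x - 2x
x₀ = 1.7

Newton-Raphson formula: x_{n+1} = x_n - f(x_n)/f'(x_n)

Iteration 1:
  f(1.700000) = 0.583947
  f'(1.700000) = 2.073947
  x_1 = 1.700000 - 0.583947/2.073947 = 1.418437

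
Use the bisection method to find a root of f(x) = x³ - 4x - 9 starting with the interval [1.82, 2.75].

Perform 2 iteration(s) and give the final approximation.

f(x) = x³ - 4x - 9
Initial interval: [1.82, 2.75]

Iteration 1:
  c_1 = (1.820000 + 2.750000)/2 = 2.285000
  f(c_1) = f(2.285000) = -6.209501
  f(a) × f(c) ≥ 0, new interval: [2.285000, 2.750000]
Iteration 2:
  c_2 = (2.285000 + 2.750000)/2 = 2.517500
  f(c_2) = f(2.517500) = -3.114573
  f(a) × f(c) ≥ 0, new interval: [2.517500, 2.750000]

After 2 iteration(s), the approximation is c_2 = 2.517500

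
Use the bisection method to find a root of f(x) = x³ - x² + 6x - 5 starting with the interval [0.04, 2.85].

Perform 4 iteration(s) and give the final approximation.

f(x) = x³ - x² + 6x - 5
Initial interval: [0.04, 2.85]

Iteration 1:
  c_1 = (0.040000 + 2.850000)/2 = 1.445000
  f(c_1) = f(1.445000) = 4.599171
  f(a) × f(c) < 0, new interval: [0.040000, 1.445000]
Iteration 2:
  c_2 = (0.040000 + 1.445000)/2 = 0.742500
  f(c_2) = f(0.742500) = -0.686961
  f(a) × f(c) ≥ 0, new interval: [0.742500, 1.445000]
Iteration 3:
  c_3 = (0.742500 + 1.445000)/2 = 1.093750
  f(c_3) = f(1.093750) = 1.674652
  f(a) × f(c) < 0, new interval: [0.742500, 1.093750]
Iteration 4:
  c_4 = (0.742500 + 1.093750)/2 = 0.918125
  f(c_4) = f(0.918125) = 0.439733
  f(a) × f(c) < 0, new interval: [0.742500, 0.918125]

After 4 iteration(s), the approximation is c_4 = 0.918125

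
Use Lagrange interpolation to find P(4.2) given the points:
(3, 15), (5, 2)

Lagrange interpolation formula:
P(x) = Σ yᵢ × Lᵢ(x)
where Lᵢ(x) = Π_{j≠i} (x - xⱼ)/(xᵢ - xⱼ)

L_0(4.2) = (4.2 - 5)/(3 - 5) = 0.400000
L_1(4.2) = (4.2 - 3)/(5 - 3) = 0.600000

P(4.2) = 15×L_0(4.2) + 2×L_1(4.2)
P(4.2) = 7.200000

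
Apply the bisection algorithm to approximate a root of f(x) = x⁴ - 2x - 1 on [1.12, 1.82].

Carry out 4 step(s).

f(x) = x⁴ - 2x - 1
Initial interval: [1.12, 1.82]

Iteration 1:
  c_1 = (1.120000 + 1.820000)/2 = 1.470000
  f(c_1) = f(1.470000) = 0.729489
  f(a) × f(c) < 0, new interval: [1.120000, 1.470000]
Iteration 2:
  c_2 = (1.120000 + 1.470000)/2 = 1.295000
  f(c_2) = f(1.295000) = -0.777587
  f(a) × f(c) ≥ 0, new interval: [1.295000, 1.470000]
Iteration 3:
  c_3 = (1.295000 + 1.470000)/2 = 1.382500
  f(c_3) = f(1.382500) = -0.111908
  f(a) × f(c) ≥ 0, new interval: [1.382500, 1.470000]
Iteration 4:
  c_4 = (1.382500 + 1.470000)/2 = 1.426250
  f(c_4) = f(1.426250) = 0.285425
  f(a) × f(c) < 0, new interval: [1.382500, 1.426250]

After 4 iteration(s), the approximation is c_4 = 1.426250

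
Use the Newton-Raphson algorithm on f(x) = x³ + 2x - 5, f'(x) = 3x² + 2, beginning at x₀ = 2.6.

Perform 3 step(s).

f(x) = x³ + 2x - 5
f'(x) = 3x² + 2
x₀ = 2.6

Newton-Raphson formula: x_{n+1} = x_n - f(x_n)/f'(x_n)

Iteration 1:
  f(2.600000) = 17.776000
  f'(2.600000) = 22.280000
  x_1 = 2.600000 - 17.776000/22.280000 = 1.802154
Iteration 2:
  f(1.802154) = 4.457275
  f'(1.802154) = 11.743281
  x_2 = 1.802154 - 4.457275/11.743281 = 1.422595
Iteration 3:
  f(1.422595) = 0.724203
  f'(1.422595) = 8.071328
  x_3 = 1.422595 - 0.724203/8.071328 = 1.332869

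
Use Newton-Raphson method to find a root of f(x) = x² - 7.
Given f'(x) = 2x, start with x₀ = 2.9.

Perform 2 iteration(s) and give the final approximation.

f(x) = x² - 7
f'(x) = 2x
x₀ = 2.9

Newton-Raphson formula: x_{n+1} = x_n - f(x_n)/f'(x_n)

Iteration 1:
  f(2.900000) = 1.410000
  f'(2.900000) = 5.800000
  x_1 = 2.900000 - 1.410000/5.800000 = 2.656897
Iteration 2:
  f(2.656897) = 0.059099
  f'(2.656897) = 5.313793
  x_2 = 2.656897 - 0.059099/5.313793 = 2.645775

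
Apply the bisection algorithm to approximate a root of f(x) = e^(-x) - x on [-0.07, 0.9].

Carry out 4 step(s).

f(x) = e^(-x) - x
Initial interval: [-0.07, 0.9]

Iteration 1:
  c_1 = (-0.070000 + 0.900000)/2 = 0.415000
  f(c_1) = f(0.415000) = 0.245340
  f(a) × f(c) ≥ 0, new interval: [0.415000, 0.900000]
Iteration 2:
  c_2 = (0.415000 + 0.900000)/2 = 0.657500
  f(c_2) = f(0.657500) = -0.139355
  f(a) × f(c) < 0, new interval: [0.415000, 0.657500]
Iteration 3:
  c_3 = (0.415000 + 0.657500)/2 = 0.536250
  f(c_3) = f(0.536250) = 0.048688
  f(a) × f(c) ≥ 0, new interval: [0.536250, 0.657500]
Iteration 4:
  c_4 = (0.536250 + 0.657500)/2 = 0.596875
  f(c_4) = f(0.596875) = -0.046346
  f(a) × f(c) < 0, new interval: [0.536250, 0.596875]

After 4 iteration(s), the approximation is c_4 = 0.596875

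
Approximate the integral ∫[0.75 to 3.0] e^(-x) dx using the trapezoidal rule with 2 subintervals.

f(x) = e^(-x)
a = 0.75, b = 3.0, n = 2
h = (b - a)/n = 1.125000

Trapezoidal rule: (h/2)[f(x₀) + 2f(x₁) + 2f(x₂) + ... + f(xₙ)]

x_0 = 0.7500, f(x_0) = 0.472367, coefficient = 1
x_1 = 1.8750, f(x_1) = 0.153355, coefficient = 2
x_2 = 3.0000, f(x_2) = 0.049787, coefficient = 1

I ≈ (1.125000/2) × 0.828864 = 0.466236
Exact value: 0.422579
Error: 0.043656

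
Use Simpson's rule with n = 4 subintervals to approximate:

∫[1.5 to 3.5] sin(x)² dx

f(x) = sin(x)²
a = 1.5, b = 3.5, n = 4
h = (b - a)/n = 0.500000

Simpson's rule: (h/3)[f(x₀) + 4f(x₁) + 2f(x₂) + ... + f(xₙ)]

x_0 = 1.5000, f(x_0) = 0.994996, coefficient = 1
x_1 = 2.0000, f(x_1) = 0.826822, coefficient = 4
x_2 = 2.5000, f(x_2) = 0.358169, coefficient = 2
x_3 = 3.0000, f(x_3) = 0.019915, coefficient = 4
x_4 = 3.5000, f(x_4) = 0.123049, coefficient = 1

I ≈ (0.500000/3) × 5.221330 = 0.870222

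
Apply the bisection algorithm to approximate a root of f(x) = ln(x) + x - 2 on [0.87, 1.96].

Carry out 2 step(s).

f(x) = ln(x) + x - 2
Initial interval: [0.87, 1.96]

Iteration 1:
  c_1 = (0.870000 + 1.960000)/2 = 1.415000
  f(c_1) = f(1.415000) = -0.237870
  f(a) × f(c) ≥ 0, new interval: [1.415000, 1.960000]
Iteration 2:
  c_2 = (1.415000 + 1.960000)/2 = 1.687500
  f(c_2) = f(1.687500) = 0.210748
  f(a) × f(c) < 0, new interval: [1.415000, 1.687500]

After 2 iteration(s), the approximation is c_2 = 1.687500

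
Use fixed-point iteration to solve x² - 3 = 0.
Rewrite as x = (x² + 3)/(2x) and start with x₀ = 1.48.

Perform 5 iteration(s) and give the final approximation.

Equation: x² - 3 = 0
Fixed-point form: x = (x² + 3)/(2x)
x₀ = 1.48

x_1 = g(1.480000) = 1.753514
x_2 = g(1.753514) = 1.732182
x_3 = g(1.732182) = 1.732051
x_4 = g(1.732051) = 1.732051
x_5 = g(1.732051) = 1.732051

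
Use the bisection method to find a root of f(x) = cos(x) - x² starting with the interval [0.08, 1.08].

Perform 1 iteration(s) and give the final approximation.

f(x) = cos(x) - x²
Initial interval: [0.08, 1.08]

Iteration 1:
  c_1 = (0.080000 + 1.080000)/2 = 0.580000
  f(c_1) = f(0.580000) = 0.500063
  f(a) × f(c) ≥ 0, new interval: [0.580000, 1.080000]

After 1 iteration(s), the approximation is c_1 = 0.580000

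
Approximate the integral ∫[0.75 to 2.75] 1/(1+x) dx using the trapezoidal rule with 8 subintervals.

f(x) = 1/(1+x)
a = 0.75, b = 2.75, n = 8
h = (b - a)/n = 0.250000

Trapezoidal rule: (h/2)[f(x₀) + 2f(x₁) + 2f(x₂) + ... + f(xₙ)]

x_0 = 0.7500, f(x_0) = 0.571429, coefficient = 1
x_1 = 1.0000, f(x_1) = 0.500000, coefficient = 2
x_2 = 1.2500, f(x_2) = 0.444444, coefficient = 2
x_3 = 1.5000, f(x_3) = 0.400000, coefficient = 2
x_4 = 1.7500, f(x_4) = 0.363636, coefficient = 2
x_5 = 2.0000, f(x_5) = 0.333333, coefficient = 2
x_6 = 2.2500, f(x_6) = 0.307692, coefficient = 2
x_7 = 2.5000, f(x_7) = 0.285714, coefficient = 2
x_8 = 2.7500, f(x_8) = 0.266667, coefficient = 1

I ≈ (0.250000/2) × 6.107737 = 0.763467
Exact value: 0.762140
Error: 0.001327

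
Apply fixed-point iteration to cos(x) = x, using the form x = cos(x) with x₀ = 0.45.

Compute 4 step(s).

Equation: cos(x) = x
Fixed-point form: x = cos(x)
x₀ = 0.45

x_1 = g(0.450000) = 0.900447
x_2 = g(0.900447) = 0.621260
x_3 = g(0.621260) = 0.813146
x_4 = g(0.813146) = 0.687216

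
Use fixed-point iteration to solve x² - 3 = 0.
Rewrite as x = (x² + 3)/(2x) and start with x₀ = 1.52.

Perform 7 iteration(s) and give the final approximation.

Equation: x² - 3 = 0
Fixed-point form: x = (x² + 3)/(2x)
x₀ = 1.52

x_1 = g(1.520000) = 1.746842
x_2 = g(1.746842) = 1.732113
x_3 = g(1.732113) = 1.732051
x_4 = g(1.732051) = 1.732051
x_5 = g(1.732051) = 1.732051
x_6 = g(1.732051) = 1.732051
x_7 = g(1.732051) = 1.732051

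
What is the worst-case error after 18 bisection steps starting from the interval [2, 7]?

Bisection error bound: |error| ≤ (b-a)/2^n
|error| ≤ (7 - 2)/2^18 = 5/2^18
|error| ≤ 0.0000190735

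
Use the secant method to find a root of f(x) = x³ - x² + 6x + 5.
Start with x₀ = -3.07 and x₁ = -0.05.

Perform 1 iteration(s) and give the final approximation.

f(x) = x³ - x² + 6x + 5
x₀ = -3.07, x₁ = -0.05

Secant formula: x_{n+1} = x_n - f(x_n)(x_n - x_{n-1})/(f(x_n) - f(x_{n-1}))

Iteration 1:
  f(-3.070000) = -51.779343
  f(-0.050000) = 4.697375
  x_2 = -0.050000 - 4.697375×(-0.050000 - (-3.070000))/(4.697375 - (-51.779343))
       = -0.301184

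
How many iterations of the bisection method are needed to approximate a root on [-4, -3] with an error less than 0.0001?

We need (b-a)/2^n ≤ 0.0001
(-3 - (-4))/2^n ≤ 0.0001
1/2^n ≤ 0.0001
2^n ≥ 10000
n ≥ log₂(10000) = 13.29
n ≥ 14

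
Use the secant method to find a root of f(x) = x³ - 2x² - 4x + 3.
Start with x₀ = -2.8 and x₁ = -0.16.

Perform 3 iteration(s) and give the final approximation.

f(x) = x³ - 2x² - 4x + 3
x₀ = -2.8, x₁ = -0.16

Secant formula: x_{n+1} = x_n - f(x_n)(x_n - x_{n-1})/(f(x_n) - f(x_{n-1}))

Iteration 1:
  f(-2.800000) = -23.432000
  f(-0.160000) = 3.584704
  x_2 = -0.160000 - 3.584704×(-0.160000 - (-2.800000))/(3.584704 - (-23.432000))
       = -0.510288
Iteration 2:
  f(-0.160000) = 3.584704
  f(-0.510288) = 4.387488
  x_3 = -0.510288 - 4.387488×(-0.510288 - (-0.160000))/(4.387488 - 3.584704)
       = 1.404154
Iteration 3:
  f(-0.510288) = 4.387488
  f(1.404154) = -3.791414
  x_4 = 1.404154 - (-3.791414)×(1.404154 - (-0.510288))/(-3.791414 - 4.387488)
       = 0.516695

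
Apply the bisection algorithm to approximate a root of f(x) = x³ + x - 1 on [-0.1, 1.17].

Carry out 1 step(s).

f(x) = x³ + x - 1
Initial interval: [-0.1, 1.17]

Iteration 1:
  c_1 = (-0.100000 + 1.170000)/2 = 0.535000
  f(c_1) = f(0.535000) = -0.311870
  f(a) × f(c) ≥ 0, new interval: [0.535000, 1.170000]

After 1 iteration(s), the approximation is c_1 = 0.535000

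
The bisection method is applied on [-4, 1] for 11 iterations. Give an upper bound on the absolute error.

Bisection error bound: |error| ≤ (b-a)/2^n
|error| ≤ (1 - (-4))/2^11 = 5/2^11
|error| ≤ 0.0024414062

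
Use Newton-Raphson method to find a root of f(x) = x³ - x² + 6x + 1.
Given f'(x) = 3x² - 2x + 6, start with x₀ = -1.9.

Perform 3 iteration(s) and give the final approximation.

f(x) = x³ - x² + 6x + 1
f'(x) = 3x² - 2x + 6
x₀ = -1.9

Newton-Raphson formula: x_{n+1} = x_n - f(x_n)/f'(x_n)

Iteration 1:
  f(-1.900000) = -20.869000
  f'(-1.900000) = 20.630000
  x_1 = -1.900000 - (-20.869000)/20.630000 = -0.888415
Iteration 2:
  f(-0.888415) = -5.820980
  f'(-0.888415) = 10.144673
  x_2 = -0.888415 - (-5.820980)/10.144673 = -0.314618
Iteration 3:
  f(-0.314618) = -1.017837
  f'(-0.314618) = 6.926190
  x_3 = -0.314618 - (-1.017837)/6.926190 = -0.167664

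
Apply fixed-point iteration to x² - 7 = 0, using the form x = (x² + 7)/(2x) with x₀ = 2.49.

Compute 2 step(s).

Equation: x² - 7 = 0
Fixed-point form: x = (x² + 7)/(2x)
x₀ = 2.49

x_1 = g(2.490000) = 2.650622
x_2 = g(2.650622) = 2.645756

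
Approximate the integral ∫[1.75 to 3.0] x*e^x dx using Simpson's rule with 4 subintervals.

f(x) = x*e^x
a = 1.75, b = 3.0, n = 4
h = (b - a)/n = 0.312500

Simpson's rule: (h/3)[f(x₀) + 4f(x₁) + 2f(x₂) + ... + f(xₙ)]

x_0 = 1.7500, f(x_0) = 10.070555, coefficient = 1
x_1 = 2.0625, f(x_1) = 16.222819, coefficient = 4
x_2 = 2.3750, f(x_2) = 25.533656, coefficient = 2
x_3 = 2.6875, f(x_3) = 39.492524, coefficient = 4
x_4 = 3.0000, f(x_4) = 60.256611, coefficient = 1

I ≈ (0.312500/3) × 344.255851 = 35.859985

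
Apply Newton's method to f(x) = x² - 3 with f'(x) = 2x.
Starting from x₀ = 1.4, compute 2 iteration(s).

f(x) = x² - 3
f'(x) = 2x
x₀ = 1.4

Newton-Raphson formula: x_{n+1} = x_n - f(x_n)/f'(x_n)

Iteration 1:
  f(1.400000) = -1.040000
  f'(1.400000) = 2.800000
  x_1 = 1.400000 - (-1.040000)/2.800000 = 1.771429
Iteration 2:
  f(1.771429) = 0.137959
  f'(1.771429) = 3.542857
  x_2 = 1.771429 - 0.137959/3.542857 = 1.732488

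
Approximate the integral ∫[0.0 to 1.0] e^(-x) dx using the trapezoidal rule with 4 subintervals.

f(x) = e^(-x)
a = 0.0, b = 1.0, n = 4
h = (b - a)/n = 0.250000

Trapezoidal rule: (h/2)[f(x₀) + 2f(x₁) + 2f(x₂) + ... + f(xₙ)]

x_0 = 0.0000, f(x_0) = 1.000000, coefficient = 1
x_1 = 0.2500, f(x_1) = 0.778801, coefficient = 2
x_2 = 0.5000, f(x_2) = 0.606531, coefficient = 2
x_3 = 0.7500, f(x_3) = 0.472367, coefficient = 2
x_4 = 1.0000, f(x_4) = 0.367879, coefficient = 1

I ≈ (0.250000/2) × 5.083275 = 0.635409
Exact value: 0.632121
Error: 0.003289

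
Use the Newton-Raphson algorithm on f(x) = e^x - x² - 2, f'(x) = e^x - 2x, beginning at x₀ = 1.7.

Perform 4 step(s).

f(x) = e^x - x² - 2
f'(x) = e^x - 2x
x₀ = 1.7

Newton-Raphson formula: x_{n+1} = x_n - f(x_n)/f'(x_n)

Iteration 1:
  f(1.700000) = 0.583947
  f'(1.700000) = 2.073947
  x_1 = 1.700000 - 0.583947/2.073947 = 1.418437
Iteration 2:
  f(1.418437) = 0.118695
  f'(1.418437) = 1.293785
  x_2 = 1.418437 - 0.118695/1.293785 = 1.326694
Iteration 3:
  f(1.326694) = 0.008447
  f'(1.326694) = 1.115176
  x_3 = 1.326694 - 0.008447/1.115176 = 1.319119
Iteration 4:
  f(1.319119) = 0.000050
  f'(1.319119) = 1.101888
  x_4 = 1.319119 - 0.000050/1.101888 = 1.319074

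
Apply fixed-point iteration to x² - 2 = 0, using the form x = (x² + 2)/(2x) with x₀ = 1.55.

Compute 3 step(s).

Equation: x² - 2 = 0
Fixed-point form: x = (x² + 2)/(2x)
x₀ = 1.55

x_1 = g(1.550000) = 1.420161
x_2 = g(1.420161) = 1.414226
x_3 = g(1.414226) = 1.414214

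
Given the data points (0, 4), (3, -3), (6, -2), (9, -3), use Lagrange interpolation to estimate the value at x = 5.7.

Lagrange interpolation formula:
P(x) = Σ yᵢ × Lᵢ(x)
where Lᵢ(x) = Π_{j≠i} (x - xⱼ)/(xᵢ - xⱼ)

L_0(5.7) = (5.7 - 3)/(0 - 3) × (5.7 - 6)/(0 - 6) × (5.7 - 9)/(0 - 9) = -0.016500
L_1(5.7) = (5.7 - 0)/(3 - 0) × (5.7 - 6)/(3 - 6) × (5.7 - 9)/(3 - 9) = 0.104500
L_2(5.7) = (5.7 - 0)/(6 - 0) × (5.7 - 3)/(6 - 3) × (5.7 - 9)/(6 - 9) = 0.940500
L_3(5.7) = (5.7 - 0)/(9 - 0) × (5.7 - 3)/(9 - 3) × (5.7 - 6)/(9 - 6) = -0.028500

P(5.7) = 4×L_0(5.7) + (-3)×L_1(5.7) + (-2)×L_2(5.7) + (-3)×L_3(5.7)
P(5.7) = -2.175000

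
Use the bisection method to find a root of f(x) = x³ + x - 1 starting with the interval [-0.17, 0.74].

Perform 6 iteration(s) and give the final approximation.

f(x) = x³ + x - 1
Initial interval: [-0.17, 0.74]

Iteration 1:
  c_1 = (-0.170000 + 0.740000)/2 = 0.285000
  f(c_1) = f(0.285000) = -0.691851
  f(a) × f(c) ≥ 0, new interval: [0.285000, 0.740000]
Iteration 2:
  c_2 = (0.285000 + 0.740000)/2 = 0.512500
  f(c_2) = f(0.512500) = -0.352889
  f(a) × f(c) ≥ 0, new interval: [0.512500, 0.740000]
Iteration 3:
  c_3 = (0.512500 + 0.740000)/2 = 0.626250
  f(c_3) = f(0.626250) = -0.128142
  f(a) × f(c) ≥ 0, new interval: [0.626250, 0.740000]
Iteration 4:
  c_4 = (0.626250 + 0.740000)/2 = 0.683125
  f(c_4) = f(0.683125) = 0.001912
  f(a) × f(c) < 0, new interval: [0.626250, 0.683125]
Iteration 5:
  c_5 = (0.626250 + 0.683125)/2 = 0.654687
  f(c_5) = f(0.654687) = -0.064703
  f(a) × f(c) ≥ 0, new interval: [0.654687, 0.683125]
Iteration 6:
  c_6 = (0.654687 + 0.683125)/2 = 0.668906
  f(c_6) = f(0.668906) = -0.031801
  f(a) × f(c) ≥ 0, new interval: [0.668906, 0.683125]

After 6 iteration(s), the approximation is c_6 = 0.668906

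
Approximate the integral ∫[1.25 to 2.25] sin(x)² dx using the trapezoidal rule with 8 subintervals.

f(x) = sin(x)²
a = 1.25, b = 2.25, n = 8
h = (b - a)/n = 0.125000

Trapezoidal rule: (h/2)[f(x₀) + 2f(x₁) + 2f(x₂) + ... + f(xₙ)]

x_0 = 1.2500, f(x_0) = 0.900572, coefficient = 1
x_1 = 1.3750, f(x_1) = 0.962151, coefficient = 2
x_2 = 1.5000, f(x_2) = 0.994996, coefficient = 2
x_3 = 1.6250, f(x_3) = 0.997065, coefficient = 2
x_4 = 1.7500, f(x_4) = 0.968228, coefficient = 2
x_5 = 1.8750, f(x_5) = 0.910280, coefficient = 2
x_6 = 2.0000, f(x_6) = 0.826822, coefficient = 2
x_7 = 2.1250, f(x_7) = 0.723044, coefficient = 2
x_8 = 2.2500, f(x_8) = 0.605398, coefficient = 1

I ≈ (0.125000/2) × 14.271141 = 0.891946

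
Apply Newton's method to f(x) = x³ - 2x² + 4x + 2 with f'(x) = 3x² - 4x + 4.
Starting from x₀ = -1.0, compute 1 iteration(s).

f(x) = x³ - 2x² + 4x + 2
f'(x) = 3x² - 4x + 4
x₀ = -1.0

Newton-Raphson formula: x_{n+1} = x_n - f(x_n)/f'(x_n)

Iteration 1:
  f(-1.000000) = -5.000000
  f'(-1.000000) = 11.000000
  x_1 = -1.000000 - (-5.000000)/11.000000 = -0.545455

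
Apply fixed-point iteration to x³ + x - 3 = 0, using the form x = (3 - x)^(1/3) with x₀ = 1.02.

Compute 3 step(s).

Equation: x³ + x - 3 = 0
Fixed-point form: x = (3 - x)^(1/3)
x₀ = 1.02

x_1 = g(1.020000) = 1.255707
x_2 = g(1.255707) = 1.203760
x_3 = g(1.203760) = 1.215593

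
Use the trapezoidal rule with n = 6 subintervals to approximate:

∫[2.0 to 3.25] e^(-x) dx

f(x) = e^(-x)
a = 2.0, b = 3.25, n = 6
h = (b - a)/n = 0.208333

Trapezoidal rule: (h/2)[f(x₀) + 2f(x₁) + 2f(x₂) + ... + f(xₙ)]

x_0 = 2.0000, f(x_0) = 0.135335, coefficient = 1
x_1 = 2.2083, f(x_1) = 0.109884, coefficient = 2
x_2 = 2.4167, f(x_2) = 0.089219, coefficient = 2
x_3 = 2.6250, f(x_3) = 0.072440, coefficient = 2
x_4 = 2.8333, f(x_4) = 0.058816, coefficient = 2
x_5 = 3.0417, f(x_5) = 0.047755, coefficient = 2
x_6 = 3.2500, f(x_6) = 0.038774, coefficient = 1

I ≈ (0.208333/2) × 0.930337 = 0.096910
Exact value: 0.096561
Error: 0.000349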